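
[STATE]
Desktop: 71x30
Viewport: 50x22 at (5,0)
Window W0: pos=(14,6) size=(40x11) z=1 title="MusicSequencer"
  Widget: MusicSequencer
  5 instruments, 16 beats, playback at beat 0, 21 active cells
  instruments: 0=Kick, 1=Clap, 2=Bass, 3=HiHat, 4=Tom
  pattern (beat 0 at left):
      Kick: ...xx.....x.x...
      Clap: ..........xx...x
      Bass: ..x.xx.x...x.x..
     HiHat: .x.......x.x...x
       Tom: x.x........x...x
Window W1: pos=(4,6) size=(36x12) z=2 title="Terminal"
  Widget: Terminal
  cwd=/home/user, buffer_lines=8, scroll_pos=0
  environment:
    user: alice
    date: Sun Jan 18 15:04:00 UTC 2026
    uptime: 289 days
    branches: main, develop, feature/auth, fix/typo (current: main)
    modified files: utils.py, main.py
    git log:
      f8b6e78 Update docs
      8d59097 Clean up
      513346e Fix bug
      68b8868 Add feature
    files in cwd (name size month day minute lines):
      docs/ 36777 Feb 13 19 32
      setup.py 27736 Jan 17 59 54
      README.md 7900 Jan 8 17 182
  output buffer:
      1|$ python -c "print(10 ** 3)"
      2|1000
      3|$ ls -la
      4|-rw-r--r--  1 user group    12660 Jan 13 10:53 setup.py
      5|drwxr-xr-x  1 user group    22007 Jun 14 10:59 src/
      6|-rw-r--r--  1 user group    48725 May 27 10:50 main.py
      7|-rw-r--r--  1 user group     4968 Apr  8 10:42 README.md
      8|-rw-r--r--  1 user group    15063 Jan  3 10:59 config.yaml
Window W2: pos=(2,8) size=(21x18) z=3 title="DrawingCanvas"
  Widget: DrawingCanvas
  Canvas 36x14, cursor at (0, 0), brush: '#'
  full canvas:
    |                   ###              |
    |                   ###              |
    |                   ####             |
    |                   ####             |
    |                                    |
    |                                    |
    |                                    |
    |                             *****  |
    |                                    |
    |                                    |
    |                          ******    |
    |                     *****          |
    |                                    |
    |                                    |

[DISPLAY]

                                                  
                                                  
                                                  
                                                  
                                                  
                                                  
━━━━━━━━━━━━━━━━━━━━━━━━━━━━━━━━━━┓━━━━━━━━━━━━━┓ 
 Terminal                         ┃             ┃ 
━━━━━━━━━━━━━━━━━┓────────────────┨─────────────┨ 
rawingCanvas     ┃(10 ** 3)"      ┃             ┃ 
─────────────────┨                ┃             ┃ 
                 ┃                ┃             ┃ 
                 ┃ group    12660 ┃             ┃ 
                 ┃ group    22007 ┃             ┃ 
                 ┃ group    48725 ┃             ┃ 
                 ┃ group     4968 ┃             ┃ 
                 ┃ group    15063 ┃━━━━━━━━━━━━━┛ 
                 ┃━━━━━━━━━━━━━━━━┛               
                 ┃                                
                 ┃                                
                 ┃                                
                 ┃                                


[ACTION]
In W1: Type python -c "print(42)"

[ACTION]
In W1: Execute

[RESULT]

                                                  
                                                  
                                                  
                                                  
                                                  
                                                  
━━━━━━━━━━━━━━━━━━━━━━━━━━━━━━━━━━┓━━━━━━━━━━━━━┓ 
 Terminal                         ┃             ┃ 
━━━━━━━━━━━━━━━━━┓────────────────┨─────────────┨ 
rawingCanvas     ┃ group    12660 ┃             ┃ 
─────────────────┨ group    22007 ┃             ┃ 
                 ┃ group    48725 ┃             ┃ 
                 ┃ group     4968 ┃             ┃ 
                 ┃ group    15063 ┃             ┃ 
                 ┃(42)"           ┃             ┃ 
                 ┃                ┃             ┃ 
                 ┃                ┃━━━━━━━━━━━━━┛ 
                 ┃━━━━━━━━━━━━━━━━┛               
                 ┃                                
                 ┃                                
                 ┃                                
                 ┃                                


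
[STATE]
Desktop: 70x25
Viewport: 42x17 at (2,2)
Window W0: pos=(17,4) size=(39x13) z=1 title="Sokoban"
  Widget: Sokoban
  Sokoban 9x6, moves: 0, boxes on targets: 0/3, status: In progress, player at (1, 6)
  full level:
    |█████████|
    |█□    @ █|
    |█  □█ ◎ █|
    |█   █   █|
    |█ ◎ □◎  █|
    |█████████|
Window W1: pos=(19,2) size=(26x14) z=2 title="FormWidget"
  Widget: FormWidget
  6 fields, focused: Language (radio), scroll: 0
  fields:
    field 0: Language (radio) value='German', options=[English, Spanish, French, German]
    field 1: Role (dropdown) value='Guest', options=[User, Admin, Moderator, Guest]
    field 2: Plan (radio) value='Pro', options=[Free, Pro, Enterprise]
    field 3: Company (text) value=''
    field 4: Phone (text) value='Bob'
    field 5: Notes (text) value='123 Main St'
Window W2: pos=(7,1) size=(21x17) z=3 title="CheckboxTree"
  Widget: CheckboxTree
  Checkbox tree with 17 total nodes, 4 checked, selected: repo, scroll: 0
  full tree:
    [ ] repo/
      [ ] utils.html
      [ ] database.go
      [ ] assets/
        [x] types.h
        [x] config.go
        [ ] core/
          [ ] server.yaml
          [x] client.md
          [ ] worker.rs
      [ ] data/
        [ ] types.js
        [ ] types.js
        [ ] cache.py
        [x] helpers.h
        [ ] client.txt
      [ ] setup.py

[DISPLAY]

     ┃ CheckboxTree      ┃━━━━━━━━━━━━━━━━
     ┠───────────────────┨get             
     ┃>[-] repo/         ┃────────────────
     ┃   [ ] utils.html  ┃ge:   ( ) Englis
     ┃   [ ] database.go ┃      [Guest  ▼]
     ┃   [-] assets/     ┃      ( ) Free  
     ┃     [x] types.h   ┃y:    [        ]
     ┃     [x] config.go ┃      [Bob     ]
     ┃     [-] core/     ┃      [123 Main]
     ┃       [ ] server.y┃                
     ┃       [x] client.m┃                
     ┃       [ ] worker.r┃                
     ┃   [-] data/       ┃                
     ┃     [ ] types.js  ┃━━━━━━━━━━━━━━━━
     ┃     [ ] types.js  ┃━━━━━━━━━━━━━━━━
     ┗━━━━━━━━━━━━━━━━━━━┛                
                                          


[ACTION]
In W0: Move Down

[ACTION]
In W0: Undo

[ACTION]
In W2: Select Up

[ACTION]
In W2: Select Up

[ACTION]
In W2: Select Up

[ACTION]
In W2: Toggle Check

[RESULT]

     ┃ CheckboxTree      ┃━━━━━━━━━━━━━━━━
     ┠───────────────────┨get             
     ┃>[x] repo/         ┃────────────────
     ┃   [x] utils.html  ┃ge:   ( ) Englis
     ┃   [x] database.go ┃      [Guest  ▼]
     ┃   [x] assets/     ┃      ( ) Free  
     ┃     [x] types.h   ┃y:    [        ]
     ┃     [x] config.go ┃      [Bob     ]
     ┃     [x] core/     ┃      [123 Main]
     ┃       [x] server.y┃                
     ┃       [x] client.m┃                
     ┃       [x] worker.r┃                
     ┃   [x] data/       ┃                
     ┃     [x] types.js  ┃━━━━━━━━━━━━━━━━
     ┃     [x] types.js  ┃━━━━━━━━━━━━━━━━
     ┗━━━━━━━━━━━━━━━━━━━┛                
                                          


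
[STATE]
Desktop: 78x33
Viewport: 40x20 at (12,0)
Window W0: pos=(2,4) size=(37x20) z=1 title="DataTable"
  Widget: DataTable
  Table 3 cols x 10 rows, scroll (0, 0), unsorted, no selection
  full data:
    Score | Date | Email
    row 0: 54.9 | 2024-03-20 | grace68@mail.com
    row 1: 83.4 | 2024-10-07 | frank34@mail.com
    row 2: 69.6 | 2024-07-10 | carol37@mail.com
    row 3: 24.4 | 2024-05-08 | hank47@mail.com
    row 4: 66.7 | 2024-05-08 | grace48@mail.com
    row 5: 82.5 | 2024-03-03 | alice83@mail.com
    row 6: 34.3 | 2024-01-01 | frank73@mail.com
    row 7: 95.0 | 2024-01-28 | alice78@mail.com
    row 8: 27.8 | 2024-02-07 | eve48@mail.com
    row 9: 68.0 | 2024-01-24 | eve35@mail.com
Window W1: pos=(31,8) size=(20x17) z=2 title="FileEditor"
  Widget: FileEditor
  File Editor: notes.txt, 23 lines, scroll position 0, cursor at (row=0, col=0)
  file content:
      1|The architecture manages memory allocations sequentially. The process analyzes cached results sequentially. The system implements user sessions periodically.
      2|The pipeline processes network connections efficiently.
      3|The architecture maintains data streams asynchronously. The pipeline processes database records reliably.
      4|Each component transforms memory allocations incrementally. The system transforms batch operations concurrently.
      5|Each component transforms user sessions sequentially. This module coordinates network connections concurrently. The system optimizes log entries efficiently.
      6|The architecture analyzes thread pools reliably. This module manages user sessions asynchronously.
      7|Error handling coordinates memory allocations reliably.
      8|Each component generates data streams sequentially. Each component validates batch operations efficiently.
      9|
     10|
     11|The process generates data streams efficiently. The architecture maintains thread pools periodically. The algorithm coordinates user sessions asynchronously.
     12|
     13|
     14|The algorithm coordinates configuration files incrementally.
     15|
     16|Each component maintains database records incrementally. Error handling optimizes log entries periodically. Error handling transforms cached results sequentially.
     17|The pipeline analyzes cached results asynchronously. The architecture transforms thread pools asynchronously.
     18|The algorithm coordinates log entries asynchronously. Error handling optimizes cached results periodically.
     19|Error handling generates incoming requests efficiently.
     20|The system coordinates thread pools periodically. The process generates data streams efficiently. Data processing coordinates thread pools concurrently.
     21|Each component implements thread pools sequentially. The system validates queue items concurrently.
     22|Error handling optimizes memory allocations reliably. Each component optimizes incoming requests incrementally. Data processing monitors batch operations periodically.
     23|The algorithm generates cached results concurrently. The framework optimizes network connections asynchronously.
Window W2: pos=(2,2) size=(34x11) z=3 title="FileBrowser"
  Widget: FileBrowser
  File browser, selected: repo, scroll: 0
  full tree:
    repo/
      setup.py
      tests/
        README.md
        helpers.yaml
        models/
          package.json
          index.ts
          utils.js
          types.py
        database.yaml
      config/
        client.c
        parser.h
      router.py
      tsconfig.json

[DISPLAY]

                                        
                                        
━━━━━━━━━━━━━━━━━━━━━━━┓                
ser                    ┃                
───────────────────────┨━━┓             
o/                     ┃  ┃             
.py                    ┃──┨             
ests/                  ┃  ┃             
onfig/                 ┃━━━━━━━━━━━━━━┓ 
r.py                   ┃eEditor       ┃ 
fig.json               ┃──────────────┨ 
                       ┃architecture ▲┃ 
━━━━━━━━━━━━━━━━━━━━━━━┛pipeline proc█┃ 
4-05-08│grace48@mai┃The architecture ░┃ 
4-03-03│alice83@mai┃Each component tr░┃ 
4-01-01│frank73@mai┃Each component tr░┃ 
4-01-28│alice78@mai┃The architecture ░┃ 
4-02-07│eve48@mail.┃Error handling co░┃ 
4-01-24│eve35@mail.┃Each component ge░┃ 
                   ┃                 ░┃ 


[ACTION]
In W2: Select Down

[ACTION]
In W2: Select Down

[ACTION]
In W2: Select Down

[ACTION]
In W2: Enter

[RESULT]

                                        
                                        
━━━━━━━━━━━━━━━━━━━━━━━┓                
ser                    ┃                
───────────────────────┨━━┓             
o/                     ┃  ┃             
.py                    ┃──┨             
ests/                  ┃  ┃             
onfig/                 ┃━━━━━━━━━━━━━━┓ 
ent.c                  ┃eEditor       ┃ 
ser.h                  ┃──────────────┨ 
r.py                   ┃architecture ▲┃ 
━━━━━━━━━━━━━━━━━━━━━━━┛pipeline proc█┃ 
4-05-08│grace48@mai┃The architecture ░┃ 
4-03-03│alice83@mai┃Each component tr░┃ 
4-01-01│frank73@mai┃Each component tr░┃ 
4-01-28│alice78@mai┃The architecture ░┃ 
4-02-07│eve48@mail.┃Error handling co░┃ 
4-01-24│eve35@mail.┃Each component ge░┃ 
                   ┃                 ░┃ 


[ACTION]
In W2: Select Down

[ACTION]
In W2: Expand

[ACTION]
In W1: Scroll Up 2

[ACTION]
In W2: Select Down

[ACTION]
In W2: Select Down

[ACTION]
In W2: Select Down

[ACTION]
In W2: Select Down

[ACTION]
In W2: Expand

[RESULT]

                                        
                                        
━━━━━━━━━━━━━━━━━━━━━━━┓                
ser                    ┃                
───────────────────────┨━━┓             
.py                    ┃  ┃             
ests/                  ┃──┨             
onfig/                 ┃  ┃             
ent.c                  ┃━━━━━━━━━━━━━━┓ 
ser.h                  ┃eEditor       ┃ 
r.py                   ┃──────────────┨ 
fig.json               ┃architecture ▲┃ 
━━━━━━━━━━━━━━━━━━━━━━━┛pipeline proc█┃ 
4-05-08│grace48@mai┃The architecture ░┃ 
4-03-03│alice83@mai┃Each component tr░┃ 
4-01-01│frank73@mai┃Each component tr░┃ 
4-01-28│alice78@mai┃The architecture ░┃ 
4-02-07│eve48@mail.┃Error handling co░┃ 
4-01-24│eve35@mail.┃Each component ge░┃ 
                   ┃                 ░┃ 


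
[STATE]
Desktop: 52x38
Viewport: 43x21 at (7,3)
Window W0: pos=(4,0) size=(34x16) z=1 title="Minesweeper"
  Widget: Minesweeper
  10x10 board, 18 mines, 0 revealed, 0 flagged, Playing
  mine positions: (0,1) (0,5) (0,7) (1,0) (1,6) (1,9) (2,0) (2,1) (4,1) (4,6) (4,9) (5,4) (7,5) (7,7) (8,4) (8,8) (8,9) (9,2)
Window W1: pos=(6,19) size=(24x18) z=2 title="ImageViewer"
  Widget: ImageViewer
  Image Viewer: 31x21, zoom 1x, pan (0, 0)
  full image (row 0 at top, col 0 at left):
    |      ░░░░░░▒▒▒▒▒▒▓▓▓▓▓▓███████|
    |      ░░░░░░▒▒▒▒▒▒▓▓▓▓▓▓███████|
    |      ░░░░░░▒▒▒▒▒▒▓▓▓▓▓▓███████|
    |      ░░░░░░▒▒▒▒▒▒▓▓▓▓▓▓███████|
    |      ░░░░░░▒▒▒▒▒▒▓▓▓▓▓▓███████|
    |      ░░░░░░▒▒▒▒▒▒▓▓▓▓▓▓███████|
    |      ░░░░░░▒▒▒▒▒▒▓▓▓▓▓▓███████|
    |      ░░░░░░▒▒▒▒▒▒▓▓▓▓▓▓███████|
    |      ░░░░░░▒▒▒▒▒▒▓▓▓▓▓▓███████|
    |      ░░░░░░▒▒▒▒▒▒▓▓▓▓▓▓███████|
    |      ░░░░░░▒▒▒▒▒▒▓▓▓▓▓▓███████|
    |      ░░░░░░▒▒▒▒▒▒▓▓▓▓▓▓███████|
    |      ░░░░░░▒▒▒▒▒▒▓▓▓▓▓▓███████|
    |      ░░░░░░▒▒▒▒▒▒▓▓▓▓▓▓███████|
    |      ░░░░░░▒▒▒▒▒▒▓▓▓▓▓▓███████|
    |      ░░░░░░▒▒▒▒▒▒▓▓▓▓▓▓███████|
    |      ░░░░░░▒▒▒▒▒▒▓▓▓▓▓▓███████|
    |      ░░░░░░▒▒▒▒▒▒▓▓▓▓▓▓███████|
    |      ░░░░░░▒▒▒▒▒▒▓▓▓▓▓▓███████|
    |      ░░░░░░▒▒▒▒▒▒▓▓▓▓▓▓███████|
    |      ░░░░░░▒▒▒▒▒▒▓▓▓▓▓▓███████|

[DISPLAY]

■■■■■■■■                      ┃            
■■■■■■■■                      ┃            
■■■■■■■■                      ┃            
■■■■■■■■                      ┃            
■■■■■■■■                      ┃            
■■■■■■■■                      ┃            
■■■■■■■■                      ┃            
■■■■■■■■                      ┃            
■■■■■■■■                      ┃            
■■■■■■■■                      ┃            
                              ┃            
                              ┃            
━━━━━━━━━━━━━━━━━━━━━━━━━━━━━━┛            
                                           
                                           
                                           
━━━━━━━━━━━━━━━━━━━━━━┓                    
 ImageViewer          ┃                    
──────────────────────┨                    
      ░░░░░░▒▒▒▒▒▒▓▓▓▓┃                    
      ░░░░░░▒▒▒▒▒▒▓▓▓▓┃                    


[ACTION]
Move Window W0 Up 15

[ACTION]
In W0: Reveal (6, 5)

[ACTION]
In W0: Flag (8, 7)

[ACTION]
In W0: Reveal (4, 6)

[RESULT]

■■■✹■✹■■                      ┃            
■■■■✹■■✹                      ┃            
■■■■■■■■                      ┃            
■■■■■■■■                      ┃            
■■■■✹■■✹                      ┃            
■■✹■■■■■                      ┃            
■■■2■■■■                      ┃            
■■■✹■✹■■                      ┃            
■■✹■■⚑✹✹                      ┃            
✹■■■■■■■                      ┃            
                              ┃            
                              ┃            
━━━━━━━━━━━━━━━━━━━━━━━━━━━━━━┛            
                                           
                                           
                                           
━━━━━━━━━━━━━━━━━━━━━━┓                    
 ImageViewer          ┃                    
──────────────────────┨                    
      ░░░░░░▒▒▒▒▒▒▓▓▓▓┃                    
      ░░░░░░▒▒▒▒▒▒▓▓▓▓┃                    


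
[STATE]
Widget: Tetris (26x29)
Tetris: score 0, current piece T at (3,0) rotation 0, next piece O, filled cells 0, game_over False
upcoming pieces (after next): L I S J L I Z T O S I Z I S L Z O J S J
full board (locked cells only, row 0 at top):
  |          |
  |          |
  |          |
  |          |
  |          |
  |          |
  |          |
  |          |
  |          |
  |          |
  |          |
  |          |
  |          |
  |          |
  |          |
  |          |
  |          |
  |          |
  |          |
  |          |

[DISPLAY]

    ▒     │Next:          
   ▒▒▒    │▓▓             
          │▓▓             
          │               
          │               
          │               
          │Score:         
          │0              
          │               
          │               
          │               
          │               
          │               
          │               
          │               
          │               
          │               
          │               
          │               
          │               
          │               
          │               
          │               
          │               
          │               
          │               
          │               
          │               
          │               


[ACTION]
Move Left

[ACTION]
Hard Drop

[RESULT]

    ▓▓    │Next:          
    ▓▓    │  ▒            
          │▒▒▒            
          │               
          │               
          │               
          │Score:         
          │0              
          │               
          │               
          │               
          │               
          │               
          │               
          │               
          │               
          │               
          │               
   ▒      │               
  ▒▒▒     │               
          │               
          │               
          │               
          │               
          │               
          │               
          │               
          │               
          │               


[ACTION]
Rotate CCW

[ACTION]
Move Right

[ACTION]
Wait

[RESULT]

          │Next:          
     ▓▓   │  ▒            
     ▓▓   │▒▒▒            
          │               
          │               
          │               
          │Score:         
          │0              
          │               
          │               
          │               
          │               
          │               
          │               
          │               
          │               
          │               
          │               
   ▒      │               
  ▒▒▒     │               
          │               
          │               
          │               
          │               
          │               
          │               
          │               
          │               
          │               


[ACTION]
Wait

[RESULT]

          │Next:          
          │  ▒            
     ▓▓   │▒▒▒            
     ▓▓   │               
          │               
          │               
          │Score:         
          │0              
          │               
          │               
          │               
          │               
          │               
          │               
          │               
          │               
          │               
          │               
   ▒      │               
  ▒▒▒     │               
          │               
          │               
          │               
          │               
          │               
          │               
          │               
          │               
          │               


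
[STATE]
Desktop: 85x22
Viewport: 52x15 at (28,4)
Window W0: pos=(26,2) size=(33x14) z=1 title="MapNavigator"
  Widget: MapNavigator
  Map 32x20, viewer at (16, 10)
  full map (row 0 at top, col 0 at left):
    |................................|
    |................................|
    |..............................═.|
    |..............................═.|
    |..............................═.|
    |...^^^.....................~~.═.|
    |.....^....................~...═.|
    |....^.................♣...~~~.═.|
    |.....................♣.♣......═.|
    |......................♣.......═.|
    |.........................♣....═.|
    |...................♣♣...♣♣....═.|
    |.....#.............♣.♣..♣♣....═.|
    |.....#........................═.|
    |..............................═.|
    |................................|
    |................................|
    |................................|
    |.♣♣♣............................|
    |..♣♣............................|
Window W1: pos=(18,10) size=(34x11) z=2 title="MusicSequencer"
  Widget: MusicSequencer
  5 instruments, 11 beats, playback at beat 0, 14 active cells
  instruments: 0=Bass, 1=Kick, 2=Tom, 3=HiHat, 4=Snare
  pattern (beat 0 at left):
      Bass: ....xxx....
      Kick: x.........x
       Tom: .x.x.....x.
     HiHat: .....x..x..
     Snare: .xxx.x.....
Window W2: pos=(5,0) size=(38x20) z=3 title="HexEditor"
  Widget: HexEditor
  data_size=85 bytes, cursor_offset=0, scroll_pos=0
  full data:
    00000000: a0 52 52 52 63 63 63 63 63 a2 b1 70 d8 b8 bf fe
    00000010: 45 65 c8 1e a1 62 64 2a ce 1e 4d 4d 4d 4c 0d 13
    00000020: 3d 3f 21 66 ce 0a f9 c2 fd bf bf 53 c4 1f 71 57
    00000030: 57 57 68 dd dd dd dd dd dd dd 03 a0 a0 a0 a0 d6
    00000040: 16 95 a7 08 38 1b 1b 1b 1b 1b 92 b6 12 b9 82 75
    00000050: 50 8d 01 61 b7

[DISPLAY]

a1 62 64 2a  c┃───────────────┨                     
ce 0a f9 c2  f┃..........~~.═.┃                     
dd dd dd dd  d┃.........~...═.┃                     
38 1b 1b 1b  1┃.....♣...~~~.═.┃                     
b7            ┃....♣.♣......═.┃                     
              ┃.....♣.......═.┃                     
              ┃━━━━━━━━┓....═.┃                     
              ┃        ┃....═.┃                     
              ┃────────┨....═.┃                     
              ┃        ┃....═.┃                     
              ┃        ┃....═.┃                     
              ┃        ┃━━━━━━┛                     
              ┃        ┃                            
              ┃        ┃                            
              ┃        ┃                            


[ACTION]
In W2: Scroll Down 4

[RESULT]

b7            ┃───────────────┨                     
              ┃..........~~.═.┃                     
              ┃.........~...═.┃                     
              ┃.....♣...~~~.═.┃                     
              ┃....♣.♣......═.┃                     
              ┃.....♣.......═.┃                     
              ┃━━━━━━━━┓....═.┃                     
              ┃        ┃....═.┃                     
              ┃────────┨....═.┃                     
              ┃        ┃....═.┃                     
              ┃        ┃....═.┃                     
              ┃        ┃━━━━━━┛                     
              ┃        ┃                            
              ┃        ┃                            
              ┃        ┃                            


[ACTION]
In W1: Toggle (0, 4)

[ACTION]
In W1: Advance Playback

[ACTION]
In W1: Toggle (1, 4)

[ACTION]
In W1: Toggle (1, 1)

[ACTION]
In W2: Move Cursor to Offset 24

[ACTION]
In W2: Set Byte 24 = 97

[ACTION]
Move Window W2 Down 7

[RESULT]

──────────────┨───────────────┨                     
38 1b 1b 1b  1┃..........~~.═.┃                     
b7            ┃.........~...═.┃                     
              ┃.....♣...~~~.═.┃                     
              ┃....♣.♣......═.┃                     
              ┃.....♣.......═.┃                     
              ┃━━━━━━━━┓....═.┃                     
              ┃        ┃....═.┃                     
              ┃────────┨....═.┃                     
              ┃        ┃....═.┃                     
              ┃        ┃....═.┃                     
              ┃        ┃━━━━━━┛                     
              ┃        ┃                            
              ┃        ┃                            
              ┃        ┃                            


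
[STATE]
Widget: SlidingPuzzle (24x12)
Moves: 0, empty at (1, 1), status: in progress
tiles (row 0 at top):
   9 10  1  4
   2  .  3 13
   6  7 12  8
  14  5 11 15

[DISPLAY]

┌────┬────┬────┬────┐   
│  9 │ 10 │  1 │  4 │   
├────┼────┼────┼────┤   
│  2 │    │  3 │ 13 │   
├────┼────┼────┼────┤   
│  6 │  7 │ 12 │  8 │   
├────┼────┼────┼────┤   
│ 14 │  5 │ 11 │ 15 │   
└────┴────┴────┴────┘   
Moves: 0                
                        
                        


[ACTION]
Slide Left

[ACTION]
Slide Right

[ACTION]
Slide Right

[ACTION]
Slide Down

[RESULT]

┌────┬────┬────┬────┐   
│    │ 10 │  1 │  4 │   
├────┼────┼────┼────┤   
│  9 │  2 │  3 │ 13 │   
├────┼────┼────┼────┤   
│  6 │  7 │ 12 │  8 │   
├────┼────┼────┼────┤   
│ 14 │  5 │ 11 │ 15 │   
└────┴────┴────┴────┘   
Moves: 4                
                        
                        


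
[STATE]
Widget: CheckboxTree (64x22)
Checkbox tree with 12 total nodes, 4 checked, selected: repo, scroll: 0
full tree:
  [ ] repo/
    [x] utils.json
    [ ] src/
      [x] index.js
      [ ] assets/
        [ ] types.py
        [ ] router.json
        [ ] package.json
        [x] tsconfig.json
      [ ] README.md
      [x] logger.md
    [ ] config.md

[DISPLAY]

>[-] repo/                                                      
   [x] utils.json                                               
   [-] src/                                                     
     [x] index.js                                               
     [-] assets/                                                
       [ ] types.py                                             
       [ ] router.json                                          
       [ ] package.json                                         
       [x] tsconfig.json                                        
     [ ] README.md                                              
     [x] logger.md                                              
   [ ] config.md                                                
                                                                
                                                                
                                                                
                                                                
                                                                
                                                                
                                                                
                                                                
                                                                
                                                                


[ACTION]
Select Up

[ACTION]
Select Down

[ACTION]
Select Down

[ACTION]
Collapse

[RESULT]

 [-] repo/                                                      
   [x] utils.json                                               
>  [-] src/                                                     
   [ ] config.md                                                
                                                                
                                                                
                                                                
                                                                
                                                                
                                                                
                                                                
                                                                
                                                                
                                                                
                                                                
                                                                
                                                                
                                                                
                                                                
                                                                
                                                                
                                                                


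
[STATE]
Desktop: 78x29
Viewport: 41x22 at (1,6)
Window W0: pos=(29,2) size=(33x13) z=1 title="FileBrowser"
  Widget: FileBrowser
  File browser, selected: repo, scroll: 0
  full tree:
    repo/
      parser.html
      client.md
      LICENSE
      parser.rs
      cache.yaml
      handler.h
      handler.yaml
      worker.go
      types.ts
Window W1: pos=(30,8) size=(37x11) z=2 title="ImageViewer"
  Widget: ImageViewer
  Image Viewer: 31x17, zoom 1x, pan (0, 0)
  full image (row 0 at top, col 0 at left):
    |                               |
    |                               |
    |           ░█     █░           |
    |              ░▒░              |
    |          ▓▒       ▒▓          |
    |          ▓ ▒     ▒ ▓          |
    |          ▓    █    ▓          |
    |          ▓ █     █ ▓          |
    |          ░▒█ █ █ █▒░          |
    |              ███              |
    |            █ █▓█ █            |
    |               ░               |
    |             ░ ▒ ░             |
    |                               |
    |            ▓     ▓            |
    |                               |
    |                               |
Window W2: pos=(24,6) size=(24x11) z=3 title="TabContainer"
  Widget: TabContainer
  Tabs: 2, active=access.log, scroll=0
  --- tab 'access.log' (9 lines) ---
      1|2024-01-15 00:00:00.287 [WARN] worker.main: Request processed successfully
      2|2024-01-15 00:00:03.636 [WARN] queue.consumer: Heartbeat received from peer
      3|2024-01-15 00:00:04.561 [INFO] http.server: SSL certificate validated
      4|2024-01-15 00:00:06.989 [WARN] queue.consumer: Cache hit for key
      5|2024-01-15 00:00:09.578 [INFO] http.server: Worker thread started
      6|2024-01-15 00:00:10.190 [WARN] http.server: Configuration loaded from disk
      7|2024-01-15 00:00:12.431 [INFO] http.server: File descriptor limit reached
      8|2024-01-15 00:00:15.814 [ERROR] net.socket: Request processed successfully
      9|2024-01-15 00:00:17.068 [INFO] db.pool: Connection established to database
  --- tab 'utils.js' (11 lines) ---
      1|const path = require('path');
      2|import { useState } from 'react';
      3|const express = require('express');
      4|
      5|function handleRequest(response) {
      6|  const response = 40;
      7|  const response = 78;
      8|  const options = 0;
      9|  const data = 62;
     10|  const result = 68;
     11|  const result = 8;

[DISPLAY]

                       ┏━━━━━━━━━━━━━━━━━
                       ┃ TabContainer    
                       ┠─────────────────
                       ┃[access.log]│ uti
                       ┃─────────────────
                       ┃2024-01-15 00:00:
                       ┃2024-01-15 00:00:
                       ┃2024-01-15 00:00:
                       ┃2024-01-15 00:00:
                       ┃2024-01-15 00:00:
                       ┗━━━━━━━━━━━━━━━━━
                             ┃          ▓
                             ┗━━━━━━━━━━━
                                         
                                         
                                         
                                         
                                         
                                         
                                         
                                         
                                         


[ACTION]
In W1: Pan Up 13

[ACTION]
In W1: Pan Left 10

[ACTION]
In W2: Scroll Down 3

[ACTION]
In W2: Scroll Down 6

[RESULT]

                       ┏━━━━━━━━━━━━━━━━━
                       ┃ TabContainer    
                       ┠─────────────────
                       ┃[access.log]│ uti
                       ┃─────────────────
                       ┃2024-01-15 00:00:
                       ┃                 
                       ┃                 
                       ┃                 
                       ┃                 
                       ┗━━━━━━━━━━━━━━━━━
                             ┃          ▓
                             ┗━━━━━━━━━━━
                                         
                                         
                                         
                                         
                                         
                                         
                                         
                                         
                                         


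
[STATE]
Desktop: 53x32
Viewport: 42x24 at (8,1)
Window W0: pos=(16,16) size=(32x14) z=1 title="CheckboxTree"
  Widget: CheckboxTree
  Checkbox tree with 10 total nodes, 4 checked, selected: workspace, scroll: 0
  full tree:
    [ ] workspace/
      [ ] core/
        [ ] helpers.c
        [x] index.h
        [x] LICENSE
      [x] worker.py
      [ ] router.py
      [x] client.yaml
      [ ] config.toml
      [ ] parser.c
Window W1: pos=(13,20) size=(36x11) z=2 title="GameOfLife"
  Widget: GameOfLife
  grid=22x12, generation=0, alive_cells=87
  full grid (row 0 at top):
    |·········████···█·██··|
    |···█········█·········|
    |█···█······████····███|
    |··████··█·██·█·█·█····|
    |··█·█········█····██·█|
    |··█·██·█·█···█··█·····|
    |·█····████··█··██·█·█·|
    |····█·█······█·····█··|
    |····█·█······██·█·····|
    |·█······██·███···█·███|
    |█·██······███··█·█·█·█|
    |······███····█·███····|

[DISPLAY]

                                          
                                          
                                          
                                          
                                          
                                          
                                          
                                          
                                          
                                          
                                          
                                          
                                          
                                          
                                          
        ┏━━━━━━━━━━━━━━━━━━━━━━━━━━━━━━┓  
        ┃ CheckboxTree                 ┃  
        ┠──────────────────────────────┨  
        ┃>[-] workspace/               ┃  
     ┏━━━━━━━━━━━━━━━━━━━━━━━━━━━━━━━━━━┓ 
     ┃ GameOfLife                       ┃ 
     ┠──────────────────────────────────┨ 
     ┃Gen: 0                            ┃ 
     ┃··████··█·██·█·█·█····            ┃ 


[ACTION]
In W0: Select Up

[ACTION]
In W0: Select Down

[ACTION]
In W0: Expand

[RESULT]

                                          
                                          
                                          
                                          
                                          
                                          
                                          
                                          
                                          
                                          
                                          
                                          
                                          
                                          
                                          
        ┏━━━━━━━━━━━━━━━━━━━━━━━━━━━━━━┓  
        ┃ CheckboxTree                 ┃  
        ┠──────────────────────────────┨  
        ┃ [-] workspace/               ┃  
     ┏━━━━━━━━━━━━━━━━━━━━━━━━━━━━━━━━━━┓ 
     ┃ GameOfLife                       ┃ 
     ┠──────────────────────────────────┨ 
     ┃Gen: 0                            ┃ 
     ┃··████··█·██·█·█·█····            ┃ 


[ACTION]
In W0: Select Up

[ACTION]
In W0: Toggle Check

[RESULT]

                                          
                                          
                                          
                                          
                                          
                                          
                                          
                                          
                                          
                                          
                                          
                                          
                                          
                                          
                                          
        ┏━━━━━━━━━━━━━━━━━━━━━━━━━━━━━━┓  
        ┃ CheckboxTree                 ┃  
        ┠──────────────────────────────┨  
        ┃>[x] workspace/               ┃  
     ┏━━━━━━━━━━━━━━━━━━━━━━━━━━━━━━━━━━┓ 
     ┃ GameOfLife                       ┃ 
     ┠──────────────────────────────────┨ 
     ┃Gen: 0                            ┃ 
     ┃··████··█·██·█·█·█····            ┃ 
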